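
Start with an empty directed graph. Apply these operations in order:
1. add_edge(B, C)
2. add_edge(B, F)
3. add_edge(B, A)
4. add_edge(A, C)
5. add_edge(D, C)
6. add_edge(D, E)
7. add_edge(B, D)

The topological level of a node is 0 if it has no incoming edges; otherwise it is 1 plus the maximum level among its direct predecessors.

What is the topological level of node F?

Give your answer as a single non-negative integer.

Answer: 1

Derivation:
Op 1: add_edge(B, C). Edges now: 1
Op 2: add_edge(B, F). Edges now: 2
Op 3: add_edge(B, A). Edges now: 3
Op 4: add_edge(A, C). Edges now: 4
Op 5: add_edge(D, C). Edges now: 5
Op 6: add_edge(D, E). Edges now: 6
Op 7: add_edge(B, D). Edges now: 7
Compute levels (Kahn BFS):
  sources (in-degree 0): B
  process B: level=0
    B->A: in-degree(A)=0, level(A)=1, enqueue
    B->C: in-degree(C)=2, level(C)>=1
    B->D: in-degree(D)=0, level(D)=1, enqueue
    B->F: in-degree(F)=0, level(F)=1, enqueue
  process A: level=1
    A->C: in-degree(C)=1, level(C)>=2
  process D: level=1
    D->C: in-degree(C)=0, level(C)=2, enqueue
    D->E: in-degree(E)=0, level(E)=2, enqueue
  process F: level=1
  process C: level=2
  process E: level=2
All levels: A:1, B:0, C:2, D:1, E:2, F:1
level(F) = 1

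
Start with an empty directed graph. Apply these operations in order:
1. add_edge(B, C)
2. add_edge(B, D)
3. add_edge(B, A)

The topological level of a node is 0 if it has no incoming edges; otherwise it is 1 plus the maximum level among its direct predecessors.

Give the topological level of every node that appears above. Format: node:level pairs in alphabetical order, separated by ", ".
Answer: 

Op 1: add_edge(B, C). Edges now: 1
Op 2: add_edge(B, D). Edges now: 2
Op 3: add_edge(B, A). Edges now: 3
Compute levels (Kahn BFS):
  sources (in-degree 0): B
  process B: level=0
    B->A: in-degree(A)=0, level(A)=1, enqueue
    B->C: in-degree(C)=0, level(C)=1, enqueue
    B->D: in-degree(D)=0, level(D)=1, enqueue
  process A: level=1
  process C: level=1
  process D: level=1
All levels: A:1, B:0, C:1, D:1

Answer: A:1, B:0, C:1, D:1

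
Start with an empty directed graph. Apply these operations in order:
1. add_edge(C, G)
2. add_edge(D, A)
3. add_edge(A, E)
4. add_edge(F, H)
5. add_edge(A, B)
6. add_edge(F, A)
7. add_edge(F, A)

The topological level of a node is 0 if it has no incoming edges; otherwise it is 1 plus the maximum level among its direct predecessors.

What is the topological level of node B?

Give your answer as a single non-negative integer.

Answer: 2

Derivation:
Op 1: add_edge(C, G). Edges now: 1
Op 2: add_edge(D, A). Edges now: 2
Op 3: add_edge(A, E). Edges now: 3
Op 4: add_edge(F, H). Edges now: 4
Op 5: add_edge(A, B). Edges now: 5
Op 6: add_edge(F, A). Edges now: 6
Op 7: add_edge(F, A) (duplicate, no change). Edges now: 6
Compute levels (Kahn BFS):
  sources (in-degree 0): C, D, F
  process C: level=0
    C->G: in-degree(G)=0, level(G)=1, enqueue
  process D: level=0
    D->A: in-degree(A)=1, level(A)>=1
  process F: level=0
    F->A: in-degree(A)=0, level(A)=1, enqueue
    F->H: in-degree(H)=0, level(H)=1, enqueue
  process G: level=1
  process A: level=1
    A->B: in-degree(B)=0, level(B)=2, enqueue
    A->E: in-degree(E)=0, level(E)=2, enqueue
  process H: level=1
  process B: level=2
  process E: level=2
All levels: A:1, B:2, C:0, D:0, E:2, F:0, G:1, H:1
level(B) = 2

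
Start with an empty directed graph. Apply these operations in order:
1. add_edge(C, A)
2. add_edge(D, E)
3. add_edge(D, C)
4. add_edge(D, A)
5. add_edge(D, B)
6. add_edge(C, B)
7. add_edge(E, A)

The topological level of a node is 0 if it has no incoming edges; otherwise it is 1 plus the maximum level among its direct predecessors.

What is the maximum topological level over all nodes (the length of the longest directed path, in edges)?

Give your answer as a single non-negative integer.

Op 1: add_edge(C, A). Edges now: 1
Op 2: add_edge(D, E). Edges now: 2
Op 3: add_edge(D, C). Edges now: 3
Op 4: add_edge(D, A). Edges now: 4
Op 5: add_edge(D, B). Edges now: 5
Op 6: add_edge(C, B). Edges now: 6
Op 7: add_edge(E, A). Edges now: 7
Compute levels (Kahn BFS):
  sources (in-degree 0): D
  process D: level=0
    D->A: in-degree(A)=2, level(A)>=1
    D->B: in-degree(B)=1, level(B)>=1
    D->C: in-degree(C)=0, level(C)=1, enqueue
    D->E: in-degree(E)=0, level(E)=1, enqueue
  process C: level=1
    C->A: in-degree(A)=1, level(A)>=2
    C->B: in-degree(B)=0, level(B)=2, enqueue
  process E: level=1
    E->A: in-degree(A)=0, level(A)=2, enqueue
  process B: level=2
  process A: level=2
All levels: A:2, B:2, C:1, D:0, E:1
max level = 2

Answer: 2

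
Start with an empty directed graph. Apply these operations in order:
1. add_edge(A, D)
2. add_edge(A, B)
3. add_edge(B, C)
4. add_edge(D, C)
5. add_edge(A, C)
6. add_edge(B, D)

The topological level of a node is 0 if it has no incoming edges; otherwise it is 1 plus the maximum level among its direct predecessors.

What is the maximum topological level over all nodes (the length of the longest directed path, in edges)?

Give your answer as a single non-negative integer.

Op 1: add_edge(A, D). Edges now: 1
Op 2: add_edge(A, B). Edges now: 2
Op 3: add_edge(B, C). Edges now: 3
Op 4: add_edge(D, C). Edges now: 4
Op 5: add_edge(A, C). Edges now: 5
Op 6: add_edge(B, D). Edges now: 6
Compute levels (Kahn BFS):
  sources (in-degree 0): A
  process A: level=0
    A->B: in-degree(B)=0, level(B)=1, enqueue
    A->C: in-degree(C)=2, level(C)>=1
    A->D: in-degree(D)=1, level(D)>=1
  process B: level=1
    B->C: in-degree(C)=1, level(C)>=2
    B->D: in-degree(D)=0, level(D)=2, enqueue
  process D: level=2
    D->C: in-degree(C)=0, level(C)=3, enqueue
  process C: level=3
All levels: A:0, B:1, C:3, D:2
max level = 3

Answer: 3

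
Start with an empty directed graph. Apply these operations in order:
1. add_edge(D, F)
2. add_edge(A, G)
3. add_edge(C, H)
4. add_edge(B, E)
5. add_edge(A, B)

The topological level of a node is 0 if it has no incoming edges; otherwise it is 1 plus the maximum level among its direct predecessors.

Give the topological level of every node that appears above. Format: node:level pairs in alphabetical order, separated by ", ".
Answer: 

Answer: A:0, B:1, C:0, D:0, E:2, F:1, G:1, H:1

Derivation:
Op 1: add_edge(D, F). Edges now: 1
Op 2: add_edge(A, G). Edges now: 2
Op 3: add_edge(C, H). Edges now: 3
Op 4: add_edge(B, E). Edges now: 4
Op 5: add_edge(A, B). Edges now: 5
Compute levels (Kahn BFS):
  sources (in-degree 0): A, C, D
  process A: level=0
    A->B: in-degree(B)=0, level(B)=1, enqueue
    A->G: in-degree(G)=0, level(G)=1, enqueue
  process C: level=0
    C->H: in-degree(H)=0, level(H)=1, enqueue
  process D: level=0
    D->F: in-degree(F)=0, level(F)=1, enqueue
  process B: level=1
    B->E: in-degree(E)=0, level(E)=2, enqueue
  process G: level=1
  process H: level=1
  process F: level=1
  process E: level=2
All levels: A:0, B:1, C:0, D:0, E:2, F:1, G:1, H:1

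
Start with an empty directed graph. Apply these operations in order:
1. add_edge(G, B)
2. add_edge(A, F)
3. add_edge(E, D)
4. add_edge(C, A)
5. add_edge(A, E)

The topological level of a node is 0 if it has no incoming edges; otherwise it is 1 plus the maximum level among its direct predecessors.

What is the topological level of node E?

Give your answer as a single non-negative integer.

Op 1: add_edge(G, B). Edges now: 1
Op 2: add_edge(A, F). Edges now: 2
Op 3: add_edge(E, D). Edges now: 3
Op 4: add_edge(C, A). Edges now: 4
Op 5: add_edge(A, E). Edges now: 5
Compute levels (Kahn BFS):
  sources (in-degree 0): C, G
  process C: level=0
    C->A: in-degree(A)=0, level(A)=1, enqueue
  process G: level=0
    G->B: in-degree(B)=0, level(B)=1, enqueue
  process A: level=1
    A->E: in-degree(E)=0, level(E)=2, enqueue
    A->F: in-degree(F)=0, level(F)=2, enqueue
  process B: level=1
  process E: level=2
    E->D: in-degree(D)=0, level(D)=3, enqueue
  process F: level=2
  process D: level=3
All levels: A:1, B:1, C:0, D:3, E:2, F:2, G:0
level(E) = 2

Answer: 2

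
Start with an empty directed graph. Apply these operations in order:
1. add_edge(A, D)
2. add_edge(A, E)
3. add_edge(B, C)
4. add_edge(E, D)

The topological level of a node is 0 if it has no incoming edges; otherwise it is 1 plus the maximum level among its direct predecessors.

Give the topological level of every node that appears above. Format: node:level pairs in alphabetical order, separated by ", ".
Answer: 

Answer: A:0, B:0, C:1, D:2, E:1

Derivation:
Op 1: add_edge(A, D). Edges now: 1
Op 2: add_edge(A, E). Edges now: 2
Op 3: add_edge(B, C). Edges now: 3
Op 4: add_edge(E, D). Edges now: 4
Compute levels (Kahn BFS):
  sources (in-degree 0): A, B
  process A: level=0
    A->D: in-degree(D)=1, level(D)>=1
    A->E: in-degree(E)=0, level(E)=1, enqueue
  process B: level=0
    B->C: in-degree(C)=0, level(C)=1, enqueue
  process E: level=1
    E->D: in-degree(D)=0, level(D)=2, enqueue
  process C: level=1
  process D: level=2
All levels: A:0, B:0, C:1, D:2, E:1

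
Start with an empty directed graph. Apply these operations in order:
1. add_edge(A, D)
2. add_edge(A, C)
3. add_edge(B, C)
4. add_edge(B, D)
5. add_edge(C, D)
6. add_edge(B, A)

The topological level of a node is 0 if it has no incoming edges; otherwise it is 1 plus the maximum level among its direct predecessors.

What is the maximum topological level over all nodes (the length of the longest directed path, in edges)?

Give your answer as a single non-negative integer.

Op 1: add_edge(A, D). Edges now: 1
Op 2: add_edge(A, C). Edges now: 2
Op 3: add_edge(B, C). Edges now: 3
Op 4: add_edge(B, D). Edges now: 4
Op 5: add_edge(C, D). Edges now: 5
Op 6: add_edge(B, A). Edges now: 6
Compute levels (Kahn BFS):
  sources (in-degree 0): B
  process B: level=0
    B->A: in-degree(A)=0, level(A)=1, enqueue
    B->C: in-degree(C)=1, level(C)>=1
    B->D: in-degree(D)=2, level(D)>=1
  process A: level=1
    A->C: in-degree(C)=0, level(C)=2, enqueue
    A->D: in-degree(D)=1, level(D)>=2
  process C: level=2
    C->D: in-degree(D)=0, level(D)=3, enqueue
  process D: level=3
All levels: A:1, B:0, C:2, D:3
max level = 3

Answer: 3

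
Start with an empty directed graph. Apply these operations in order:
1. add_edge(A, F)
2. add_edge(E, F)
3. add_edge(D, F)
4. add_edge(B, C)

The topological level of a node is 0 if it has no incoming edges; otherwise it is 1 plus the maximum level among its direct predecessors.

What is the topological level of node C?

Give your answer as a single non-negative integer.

Op 1: add_edge(A, F). Edges now: 1
Op 2: add_edge(E, F). Edges now: 2
Op 3: add_edge(D, F). Edges now: 3
Op 4: add_edge(B, C). Edges now: 4
Compute levels (Kahn BFS):
  sources (in-degree 0): A, B, D, E
  process A: level=0
    A->F: in-degree(F)=2, level(F)>=1
  process B: level=0
    B->C: in-degree(C)=0, level(C)=1, enqueue
  process D: level=0
    D->F: in-degree(F)=1, level(F)>=1
  process E: level=0
    E->F: in-degree(F)=0, level(F)=1, enqueue
  process C: level=1
  process F: level=1
All levels: A:0, B:0, C:1, D:0, E:0, F:1
level(C) = 1

Answer: 1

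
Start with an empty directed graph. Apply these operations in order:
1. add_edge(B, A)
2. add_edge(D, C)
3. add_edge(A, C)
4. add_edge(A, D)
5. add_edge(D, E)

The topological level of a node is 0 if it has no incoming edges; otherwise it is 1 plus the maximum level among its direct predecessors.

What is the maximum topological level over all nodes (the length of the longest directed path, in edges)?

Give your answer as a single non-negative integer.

Op 1: add_edge(B, A). Edges now: 1
Op 2: add_edge(D, C). Edges now: 2
Op 3: add_edge(A, C). Edges now: 3
Op 4: add_edge(A, D). Edges now: 4
Op 5: add_edge(D, E). Edges now: 5
Compute levels (Kahn BFS):
  sources (in-degree 0): B
  process B: level=0
    B->A: in-degree(A)=0, level(A)=1, enqueue
  process A: level=1
    A->C: in-degree(C)=1, level(C)>=2
    A->D: in-degree(D)=0, level(D)=2, enqueue
  process D: level=2
    D->C: in-degree(C)=0, level(C)=3, enqueue
    D->E: in-degree(E)=0, level(E)=3, enqueue
  process C: level=3
  process E: level=3
All levels: A:1, B:0, C:3, D:2, E:3
max level = 3

Answer: 3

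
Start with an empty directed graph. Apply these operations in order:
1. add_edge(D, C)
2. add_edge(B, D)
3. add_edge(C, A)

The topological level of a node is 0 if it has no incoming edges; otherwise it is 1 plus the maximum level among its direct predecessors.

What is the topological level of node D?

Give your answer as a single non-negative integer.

Answer: 1

Derivation:
Op 1: add_edge(D, C). Edges now: 1
Op 2: add_edge(B, D). Edges now: 2
Op 3: add_edge(C, A). Edges now: 3
Compute levels (Kahn BFS):
  sources (in-degree 0): B
  process B: level=0
    B->D: in-degree(D)=0, level(D)=1, enqueue
  process D: level=1
    D->C: in-degree(C)=0, level(C)=2, enqueue
  process C: level=2
    C->A: in-degree(A)=0, level(A)=3, enqueue
  process A: level=3
All levels: A:3, B:0, C:2, D:1
level(D) = 1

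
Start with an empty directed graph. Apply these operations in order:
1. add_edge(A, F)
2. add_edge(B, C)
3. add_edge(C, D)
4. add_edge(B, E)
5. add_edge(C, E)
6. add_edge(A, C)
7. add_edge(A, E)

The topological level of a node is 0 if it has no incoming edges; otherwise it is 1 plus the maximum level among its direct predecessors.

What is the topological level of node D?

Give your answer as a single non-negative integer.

Answer: 2

Derivation:
Op 1: add_edge(A, F). Edges now: 1
Op 2: add_edge(B, C). Edges now: 2
Op 3: add_edge(C, D). Edges now: 3
Op 4: add_edge(B, E). Edges now: 4
Op 5: add_edge(C, E). Edges now: 5
Op 6: add_edge(A, C). Edges now: 6
Op 7: add_edge(A, E). Edges now: 7
Compute levels (Kahn BFS):
  sources (in-degree 0): A, B
  process A: level=0
    A->C: in-degree(C)=1, level(C)>=1
    A->E: in-degree(E)=2, level(E)>=1
    A->F: in-degree(F)=0, level(F)=1, enqueue
  process B: level=0
    B->C: in-degree(C)=0, level(C)=1, enqueue
    B->E: in-degree(E)=1, level(E)>=1
  process F: level=1
  process C: level=1
    C->D: in-degree(D)=0, level(D)=2, enqueue
    C->E: in-degree(E)=0, level(E)=2, enqueue
  process D: level=2
  process E: level=2
All levels: A:0, B:0, C:1, D:2, E:2, F:1
level(D) = 2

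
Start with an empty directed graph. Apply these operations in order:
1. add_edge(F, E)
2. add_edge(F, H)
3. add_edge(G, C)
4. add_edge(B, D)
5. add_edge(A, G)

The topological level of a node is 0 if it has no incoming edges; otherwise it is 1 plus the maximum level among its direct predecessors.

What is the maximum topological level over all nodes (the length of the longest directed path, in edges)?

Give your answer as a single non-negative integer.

Answer: 2

Derivation:
Op 1: add_edge(F, E). Edges now: 1
Op 2: add_edge(F, H). Edges now: 2
Op 3: add_edge(G, C). Edges now: 3
Op 4: add_edge(B, D). Edges now: 4
Op 5: add_edge(A, G). Edges now: 5
Compute levels (Kahn BFS):
  sources (in-degree 0): A, B, F
  process A: level=0
    A->G: in-degree(G)=0, level(G)=1, enqueue
  process B: level=0
    B->D: in-degree(D)=0, level(D)=1, enqueue
  process F: level=0
    F->E: in-degree(E)=0, level(E)=1, enqueue
    F->H: in-degree(H)=0, level(H)=1, enqueue
  process G: level=1
    G->C: in-degree(C)=0, level(C)=2, enqueue
  process D: level=1
  process E: level=1
  process H: level=1
  process C: level=2
All levels: A:0, B:0, C:2, D:1, E:1, F:0, G:1, H:1
max level = 2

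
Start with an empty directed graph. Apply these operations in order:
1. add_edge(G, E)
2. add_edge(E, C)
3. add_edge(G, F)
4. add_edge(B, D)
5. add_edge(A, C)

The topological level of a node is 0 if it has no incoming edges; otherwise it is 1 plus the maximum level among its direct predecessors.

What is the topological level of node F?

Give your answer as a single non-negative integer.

Op 1: add_edge(G, E). Edges now: 1
Op 2: add_edge(E, C). Edges now: 2
Op 3: add_edge(G, F). Edges now: 3
Op 4: add_edge(B, D). Edges now: 4
Op 5: add_edge(A, C). Edges now: 5
Compute levels (Kahn BFS):
  sources (in-degree 0): A, B, G
  process A: level=0
    A->C: in-degree(C)=1, level(C)>=1
  process B: level=0
    B->D: in-degree(D)=0, level(D)=1, enqueue
  process G: level=0
    G->E: in-degree(E)=0, level(E)=1, enqueue
    G->F: in-degree(F)=0, level(F)=1, enqueue
  process D: level=1
  process E: level=1
    E->C: in-degree(C)=0, level(C)=2, enqueue
  process F: level=1
  process C: level=2
All levels: A:0, B:0, C:2, D:1, E:1, F:1, G:0
level(F) = 1

Answer: 1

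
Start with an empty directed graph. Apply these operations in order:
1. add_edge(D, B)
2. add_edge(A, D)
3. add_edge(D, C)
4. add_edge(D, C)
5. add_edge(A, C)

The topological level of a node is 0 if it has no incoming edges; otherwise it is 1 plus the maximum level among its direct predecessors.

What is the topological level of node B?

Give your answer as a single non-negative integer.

Op 1: add_edge(D, B). Edges now: 1
Op 2: add_edge(A, D). Edges now: 2
Op 3: add_edge(D, C). Edges now: 3
Op 4: add_edge(D, C) (duplicate, no change). Edges now: 3
Op 5: add_edge(A, C). Edges now: 4
Compute levels (Kahn BFS):
  sources (in-degree 0): A
  process A: level=0
    A->C: in-degree(C)=1, level(C)>=1
    A->D: in-degree(D)=0, level(D)=1, enqueue
  process D: level=1
    D->B: in-degree(B)=0, level(B)=2, enqueue
    D->C: in-degree(C)=0, level(C)=2, enqueue
  process B: level=2
  process C: level=2
All levels: A:0, B:2, C:2, D:1
level(B) = 2

Answer: 2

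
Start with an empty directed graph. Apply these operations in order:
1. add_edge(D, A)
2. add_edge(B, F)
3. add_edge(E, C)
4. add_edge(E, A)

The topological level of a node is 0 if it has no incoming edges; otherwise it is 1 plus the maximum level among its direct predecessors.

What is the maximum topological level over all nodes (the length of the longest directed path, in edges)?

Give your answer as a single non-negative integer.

Op 1: add_edge(D, A). Edges now: 1
Op 2: add_edge(B, F). Edges now: 2
Op 3: add_edge(E, C). Edges now: 3
Op 4: add_edge(E, A). Edges now: 4
Compute levels (Kahn BFS):
  sources (in-degree 0): B, D, E
  process B: level=0
    B->F: in-degree(F)=0, level(F)=1, enqueue
  process D: level=0
    D->A: in-degree(A)=1, level(A)>=1
  process E: level=0
    E->A: in-degree(A)=0, level(A)=1, enqueue
    E->C: in-degree(C)=0, level(C)=1, enqueue
  process F: level=1
  process A: level=1
  process C: level=1
All levels: A:1, B:0, C:1, D:0, E:0, F:1
max level = 1

Answer: 1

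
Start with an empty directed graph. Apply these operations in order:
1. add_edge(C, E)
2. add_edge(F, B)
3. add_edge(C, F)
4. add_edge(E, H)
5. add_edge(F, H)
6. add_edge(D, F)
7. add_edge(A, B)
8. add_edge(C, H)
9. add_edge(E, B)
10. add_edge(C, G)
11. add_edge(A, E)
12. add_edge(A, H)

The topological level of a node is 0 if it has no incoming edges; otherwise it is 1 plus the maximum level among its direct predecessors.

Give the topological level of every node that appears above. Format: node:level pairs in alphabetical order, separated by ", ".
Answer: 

Op 1: add_edge(C, E). Edges now: 1
Op 2: add_edge(F, B). Edges now: 2
Op 3: add_edge(C, F). Edges now: 3
Op 4: add_edge(E, H). Edges now: 4
Op 5: add_edge(F, H). Edges now: 5
Op 6: add_edge(D, F). Edges now: 6
Op 7: add_edge(A, B). Edges now: 7
Op 8: add_edge(C, H). Edges now: 8
Op 9: add_edge(E, B). Edges now: 9
Op 10: add_edge(C, G). Edges now: 10
Op 11: add_edge(A, E). Edges now: 11
Op 12: add_edge(A, H). Edges now: 12
Compute levels (Kahn BFS):
  sources (in-degree 0): A, C, D
  process A: level=0
    A->B: in-degree(B)=2, level(B)>=1
    A->E: in-degree(E)=1, level(E)>=1
    A->H: in-degree(H)=3, level(H)>=1
  process C: level=0
    C->E: in-degree(E)=0, level(E)=1, enqueue
    C->F: in-degree(F)=1, level(F)>=1
    C->G: in-degree(G)=0, level(G)=1, enqueue
    C->H: in-degree(H)=2, level(H)>=1
  process D: level=0
    D->F: in-degree(F)=0, level(F)=1, enqueue
  process E: level=1
    E->B: in-degree(B)=1, level(B)>=2
    E->H: in-degree(H)=1, level(H)>=2
  process G: level=1
  process F: level=1
    F->B: in-degree(B)=0, level(B)=2, enqueue
    F->H: in-degree(H)=0, level(H)=2, enqueue
  process B: level=2
  process H: level=2
All levels: A:0, B:2, C:0, D:0, E:1, F:1, G:1, H:2

Answer: A:0, B:2, C:0, D:0, E:1, F:1, G:1, H:2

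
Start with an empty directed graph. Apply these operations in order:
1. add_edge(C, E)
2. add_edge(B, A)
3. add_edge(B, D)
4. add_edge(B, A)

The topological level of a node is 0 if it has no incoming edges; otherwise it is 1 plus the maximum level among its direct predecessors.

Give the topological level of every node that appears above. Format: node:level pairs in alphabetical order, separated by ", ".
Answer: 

Op 1: add_edge(C, E). Edges now: 1
Op 2: add_edge(B, A). Edges now: 2
Op 3: add_edge(B, D). Edges now: 3
Op 4: add_edge(B, A) (duplicate, no change). Edges now: 3
Compute levels (Kahn BFS):
  sources (in-degree 0): B, C
  process B: level=0
    B->A: in-degree(A)=0, level(A)=1, enqueue
    B->D: in-degree(D)=0, level(D)=1, enqueue
  process C: level=0
    C->E: in-degree(E)=0, level(E)=1, enqueue
  process A: level=1
  process D: level=1
  process E: level=1
All levels: A:1, B:0, C:0, D:1, E:1

Answer: A:1, B:0, C:0, D:1, E:1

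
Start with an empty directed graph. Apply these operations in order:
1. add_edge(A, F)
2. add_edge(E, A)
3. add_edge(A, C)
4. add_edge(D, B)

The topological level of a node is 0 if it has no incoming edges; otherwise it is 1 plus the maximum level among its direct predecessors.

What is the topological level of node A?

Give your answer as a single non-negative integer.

Op 1: add_edge(A, F). Edges now: 1
Op 2: add_edge(E, A). Edges now: 2
Op 3: add_edge(A, C). Edges now: 3
Op 4: add_edge(D, B). Edges now: 4
Compute levels (Kahn BFS):
  sources (in-degree 0): D, E
  process D: level=0
    D->B: in-degree(B)=0, level(B)=1, enqueue
  process E: level=0
    E->A: in-degree(A)=0, level(A)=1, enqueue
  process B: level=1
  process A: level=1
    A->C: in-degree(C)=0, level(C)=2, enqueue
    A->F: in-degree(F)=0, level(F)=2, enqueue
  process C: level=2
  process F: level=2
All levels: A:1, B:1, C:2, D:0, E:0, F:2
level(A) = 1

Answer: 1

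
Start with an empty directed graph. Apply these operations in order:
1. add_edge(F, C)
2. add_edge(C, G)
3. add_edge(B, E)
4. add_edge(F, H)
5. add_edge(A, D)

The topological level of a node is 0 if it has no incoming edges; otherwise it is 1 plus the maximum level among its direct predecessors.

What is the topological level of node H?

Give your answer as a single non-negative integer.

Answer: 1

Derivation:
Op 1: add_edge(F, C). Edges now: 1
Op 2: add_edge(C, G). Edges now: 2
Op 3: add_edge(B, E). Edges now: 3
Op 4: add_edge(F, H). Edges now: 4
Op 5: add_edge(A, D). Edges now: 5
Compute levels (Kahn BFS):
  sources (in-degree 0): A, B, F
  process A: level=0
    A->D: in-degree(D)=0, level(D)=1, enqueue
  process B: level=0
    B->E: in-degree(E)=0, level(E)=1, enqueue
  process F: level=0
    F->C: in-degree(C)=0, level(C)=1, enqueue
    F->H: in-degree(H)=0, level(H)=1, enqueue
  process D: level=1
  process E: level=1
  process C: level=1
    C->G: in-degree(G)=0, level(G)=2, enqueue
  process H: level=1
  process G: level=2
All levels: A:0, B:0, C:1, D:1, E:1, F:0, G:2, H:1
level(H) = 1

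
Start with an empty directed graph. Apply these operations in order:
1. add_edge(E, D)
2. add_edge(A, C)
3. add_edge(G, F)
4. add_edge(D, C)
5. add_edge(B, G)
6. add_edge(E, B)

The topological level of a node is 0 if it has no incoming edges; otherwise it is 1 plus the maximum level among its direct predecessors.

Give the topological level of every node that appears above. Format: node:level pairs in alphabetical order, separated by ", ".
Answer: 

Op 1: add_edge(E, D). Edges now: 1
Op 2: add_edge(A, C). Edges now: 2
Op 3: add_edge(G, F). Edges now: 3
Op 4: add_edge(D, C). Edges now: 4
Op 5: add_edge(B, G). Edges now: 5
Op 6: add_edge(E, B). Edges now: 6
Compute levels (Kahn BFS):
  sources (in-degree 0): A, E
  process A: level=0
    A->C: in-degree(C)=1, level(C)>=1
  process E: level=0
    E->B: in-degree(B)=0, level(B)=1, enqueue
    E->D: in-degree(D)=0, level(D)=1, enqueue
  process B: level=1
    B->G: in-degree(G)=0, level(G)=2, enqueue
  process D: level=1
    D->C: in-degree(C)=0, level(C)=2, enqueue
  process G: level=2
    G->F: in-degree(F)=0, level(F)=3, enqueue
  process C: level=2
  process F: level=3
All levels: A:0, B:1, C:2, D:1, E:0, F:3, G:2

Answer: A:0, B:1, C:2, D:1, E:0, F:3, G:2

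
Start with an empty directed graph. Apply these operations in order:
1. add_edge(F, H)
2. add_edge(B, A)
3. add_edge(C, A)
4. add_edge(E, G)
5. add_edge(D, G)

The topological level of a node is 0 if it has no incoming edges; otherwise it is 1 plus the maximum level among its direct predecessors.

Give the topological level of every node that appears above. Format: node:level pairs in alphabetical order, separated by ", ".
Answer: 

Answer: A:1, B:0, C:0, D:0, E:0, F:0, G:1, H:1

Derivation:
Op 1: add_edge(F, H). Edges now: 1
Op 2: add_edge(B, A). Edges now: 2
Op 3: add_edge(C, A). Edges now: 3
Op 4: add_edge(E, G). Edges now: 4
Op 5: add_edge(D, G). Edges now: 5
Compute levels (Kahn BFS):
  sources (in-degree 0): B, C, D, E, F
  process B: level=0
    B->A: in-degree(A)=1, level(A)>=1
  process C: level=0
    C->A: in-degree(A)=0, level(A)=1, enqueue
  process D: level=0
    D->G: in-degree(G)=1, level(G)>=1
  process E: level=0
    E->G: in-degree(G)=0, level(G)=1, enqueue
  process F: level=0
    F->H: in-degree(H)=0, level(H)=1, enqueue
  process A: level=1
  process G: level=1
  process H: level=1
All levels: A:1, B:0, C:0, D:0, E:0, F:0, G:1, H:1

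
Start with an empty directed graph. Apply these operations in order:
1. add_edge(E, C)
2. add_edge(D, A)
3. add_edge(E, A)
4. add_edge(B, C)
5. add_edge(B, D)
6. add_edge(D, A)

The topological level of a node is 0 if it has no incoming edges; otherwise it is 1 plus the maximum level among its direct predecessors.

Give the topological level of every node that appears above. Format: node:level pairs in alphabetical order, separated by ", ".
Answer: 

Op 1: add_edge(E, C). Edges now: 1
Op 2: add_edge(D, A). Edges now: 2
Op 3: add_edge(E, A). Edges now: 3
Op 4: add_edge(B, C). Edges now: 4
Op 5: add_edge(B, D). Edges now: 5
Op 6: add_edge(D, A) (duplicate, no change). Edges now: 5
Compute levels (Kahn BFS):
  sources (in-degree 0): B, E
  process B: level=0
    B->C: in-degree(C)=1, level(C)>=1
    B->D: in-degree(D)=0, level(D)=1, enqueue
  process E: level=0
    E->A: in-degree(A)=1, level(A)>=1
    E->C: in-degree(C)=0, level(C)=1, enqueue
  process D: level=1
    D->A: in-degree(A)=0, level(A)=2, enqueue
  process C: level=1
  process A: level=2
All levels: A:2, B:0, C:1, D:1, E:0

Answer: A:2, B:0, C:1, D:1, E:0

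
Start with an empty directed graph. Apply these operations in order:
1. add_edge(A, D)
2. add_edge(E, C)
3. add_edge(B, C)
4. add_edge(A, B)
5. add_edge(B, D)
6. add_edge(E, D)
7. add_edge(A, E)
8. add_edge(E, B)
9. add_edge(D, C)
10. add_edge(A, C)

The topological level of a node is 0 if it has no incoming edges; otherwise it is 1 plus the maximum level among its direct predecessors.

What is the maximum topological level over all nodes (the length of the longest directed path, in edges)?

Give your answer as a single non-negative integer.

Op 1: add_edge(A, D). Edges now: 1
Op 2: add_edge(E, C). Edges now: 2
Op 3: add_edge(B, C). Edges now: 3
Op 4: add_edge(A, B). Edges now: 4
Op 5: add_edge(B, D). Edges now: 5
Op 6: add_edge(E, D). Edges now: 6
Op 7: add_edge(A, E). Edges now: 7
Op 8: add_edge(E, B). Edges now: 8
Op 9: add_edge(D, C). Edges now: 9
Op 10: add_edge(A, C). Edges now: 10
Compute levels (Kahn BFS):
  sources (in-degree 0): A
  process A: level=0
    A->B: in-degree(B)=1, level(B)>=1
    A->C: in-degree(C)=3, level(C)>=1
    A->D: in-degree(D)=2, level(D)>=1
    A->E: in-degree(E)=0, level(E)=1, enqueue
  process E: level=1
    E->B: in-degree(B)=0, level(B)=2, enqueue
    E->C: in-degree(C)=2, level(C)>=2
    E->D: in-degree(D)=1, level(D)>=2
  process B: level=2
    B->C: in-degree(C)=1, level(C)>=3
    B->D: in-degree(D)=0, level(D)=3, enqueue
  process D: level=3
    D->C: in-degree(C)=0, level(C)=4, enqueue
  process C: level=4
All levels: A:0, B:2, C:4, D:3, E:1
max level = 4

Answer: 4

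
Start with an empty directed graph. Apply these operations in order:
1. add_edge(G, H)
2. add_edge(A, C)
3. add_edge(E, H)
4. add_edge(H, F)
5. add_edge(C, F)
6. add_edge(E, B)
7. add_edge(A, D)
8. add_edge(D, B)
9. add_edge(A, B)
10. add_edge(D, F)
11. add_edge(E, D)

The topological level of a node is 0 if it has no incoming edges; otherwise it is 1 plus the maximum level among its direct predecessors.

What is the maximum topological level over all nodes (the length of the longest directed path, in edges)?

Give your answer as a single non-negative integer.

Answer: 2

Derivation:
Op 1: add_edge(G, H). Edges now: 1
Op 2: add_edge(A, C). Edges now: 2
Op 3: add_edge(E, H). Edges now: 3
Op 4: add_edge(H, F). Edges now: 4
Op 5: add_edge(C, F). Edges now: 5
Op 6: add_edge(E, B). Edges now: 6
Op 7: add_edge(A, D). Edges now: 7
Op 8: add_edge(D, B). Edges now: 8
Op 9: add_edge(A, B). Edges now: 9
Op 10: add_edge(D, F). Edges now: 10
Op 11: add_edge(E, D). Edges now: 11
Compute levels (Kahn BFS):
  sources (in-degree 0): A, E, G
  process A: level=0
    A->B: in-degree(B)=2, level(B)>=1
    A->C: in-degree(C)=0, level(C)=1, enqueue
    A->D: in-degree(D)=1, level(D)>=1
  process E: level=0
    E->B: in-degree(B)=1, level(B)>=1
    E->D: in-degree(D)=0, level(D)=1, enqueue
    E->H: in-degree(H)=1, level(H)>=1
  process G: level=0
    G->H: in-degree(H)=0, level(H)=1, enqueue
  process C: level=1
    C->F: in-degree(F)=2, level(F)>=2
  process D: level=1
    D->B: in-degree(B)=0, level(B)=2, enqueue
    D->F: in-degree(F)=1, level(F)>=2
  process H: level=1
    H->F: in-degree(F)=0, level(F)=2, enqueue
  process B: level=2
  process F: level=2
All levels: A:0, B:2, C:1, D:1, E:0, F:2, G:0, H:1
max level = 2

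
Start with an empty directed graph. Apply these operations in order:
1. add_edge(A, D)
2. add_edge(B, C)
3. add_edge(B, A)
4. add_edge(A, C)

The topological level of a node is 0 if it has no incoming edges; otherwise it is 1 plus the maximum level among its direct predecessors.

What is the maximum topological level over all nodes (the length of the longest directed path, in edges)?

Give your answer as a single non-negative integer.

Answer: 2

Derivation:
Op 1: add_edge(A, D). Edges now: 1
Op 2: add_edge(B, C). Edges now: 2
Op 3: add_edge(B, A). Edges now: 3
Op 4: add_edge(A, C). Edges now: 4
Compute levels (Kahn BFS):
  sources (in-degree 0): B
  process B: level=0
    B->A: in-degree(A)=0, level(A)=1, enqueue
    B->C: in-degree(C)=1, level(C)>=1
  process A: level=1
    A->C: in-degree(C)=0, level(C)=2, enqueue
    A->D: in-degree(D)=0, level(D)=2, enqueue
  process C: level=2
  process D: level=2
All levels: A:1, B:0, C:2, D:2
max level = 2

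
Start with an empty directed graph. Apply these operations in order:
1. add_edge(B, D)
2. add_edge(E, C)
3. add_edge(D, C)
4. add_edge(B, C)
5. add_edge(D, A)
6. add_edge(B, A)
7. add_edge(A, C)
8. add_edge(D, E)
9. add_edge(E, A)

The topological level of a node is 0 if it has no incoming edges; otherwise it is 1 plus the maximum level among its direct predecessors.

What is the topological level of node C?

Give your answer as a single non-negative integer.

Op 1: add_edge(B, D). Edges now: 1
Op 2: add_edge(E, C). Edges now: 2
Op 3: add_edge(D, C). Edges now: 3
Op 4: add_edge(B, C). Edges now: 4
Op 5: add_edge(D, A). Edges now: 5
Op 6: add_edge(B, A). Edges now: 6
Op 7: add_edge(A, C). Edges now: 7
Op 8: add_edge(D, E). Edges now: 8
Op 9: add_edge(E, A). Edges now: 9
Compute levels (Kahn BFS):
  sources (in-degree 0): B
  process B: level=0
    B->A: in-degree(A)=2, level(A)>=1
    B->C: in-degree(C)=3, level(C)>=1
    B->D: in-degree(D)=0, level(D)=1, enqueue
  process D: level=1
    D->A: in-degree(A)=1, level(A)>=2
    D->C: in-degree(C)=2, level(C)>=2
    D->E: in-degree(E)=0, level(E)=2, enqueue
  process E: level=2
    E->A: in-degree(A)=0, level(A)=3, enqueue
    E->C: in-degree(C)=1, level(C)>=3
  process A: level=3
    A->C: in-degree(C)=0, level(C)=4, enqueue
  process C: level=4
All levels: A:3, B:0, C:4, D:1, E:2
level(C) = 4

Answer: 4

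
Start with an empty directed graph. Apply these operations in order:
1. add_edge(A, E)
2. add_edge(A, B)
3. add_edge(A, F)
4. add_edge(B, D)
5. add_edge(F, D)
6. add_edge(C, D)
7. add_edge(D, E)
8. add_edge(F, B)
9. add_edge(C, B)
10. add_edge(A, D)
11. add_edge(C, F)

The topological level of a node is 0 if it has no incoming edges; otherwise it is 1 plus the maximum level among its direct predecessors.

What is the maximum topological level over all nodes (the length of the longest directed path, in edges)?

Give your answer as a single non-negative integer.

Answer: 4

Derivation:
Op 1: add_edge(A, E). Edges now: 1
Op 2: add_edge(A, B). Edges now: 2
Op 3: add_edge(A, F). Edges now: 3
Op 4: add_edge(B, D). Edges now: 4
Op 5: add_edge(F, D). Edges now: 5
Op 6: add_edge(C, D). Edges now: 6
Op 7: add_edge(D, E). Edges now: 7
Op 8: add_edge(F, B). Edges now: 8
Op 9: add_edge(C, B). Edges now: 9
Op 10: add_edge(A, D). Edges now: 10
Op 11: add_edge(C, F). Edges now: 11
Compute levels (Kahn BFS):
  sources (in-degree 0): A, C
  process A: level=0
    A->B: in-degree(B)=2, level(B)>=1
    A->D: in-degree(D)=3, level(D)>=1
    A->E: in-degree(E)=1, level(E)>=1
    A->F: in-degree(F)=1, level(F)>=1
  process C: level=0
    C->B: in-degree(B)=1, level(B)>=1
    C->D: in-degree(D)=2, level(D)>=1
    C->F: in-degree(F)=0, level(F)=1, enqueue
  process F: level=1
    F->B: in-degree(B)=0, level(B)=2, enqueue
    F->D: in-degree(D)=1, level(D)>=2
  process B: level=2
    B->D: in-degree(D)=0, level(D)=3, enqueue
  process D: level=3
    D->E: in-degree(E)=0, level(E)=4, enqueue
  process E: level=4
All levels: A:0, B:2, C:0, D:3, E:4, F:1
max level = 4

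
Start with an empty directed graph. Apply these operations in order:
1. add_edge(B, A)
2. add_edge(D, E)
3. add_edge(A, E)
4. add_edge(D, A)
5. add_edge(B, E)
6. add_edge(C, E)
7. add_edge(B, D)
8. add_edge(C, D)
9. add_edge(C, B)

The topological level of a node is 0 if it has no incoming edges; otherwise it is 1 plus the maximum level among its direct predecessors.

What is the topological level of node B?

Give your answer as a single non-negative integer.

Answer: 1

Derivation:
Op 1: add_edge(B, A). Edges now: 1
Op 2: add_edge(D, E). Edges now: 2
Op 3: add_edge(A, E). Edges now: 3
Op 4: add_edge(D, A). Edges now: 4
Op 5: add_edge(B, E). Edges now: 5
Op 6: add_edge(C, E). Edges now: 6
Op 7: add_edge(B, D). Edges now: 7
Op 8: add_edge(C, D). Edges now: 8
Op 9: add_edge(C, B). Edges now: 9
Compute levels (Kahn BFS):
  sources (in-degree 0): C
  process C: level=0
    C->B: in-degree(B)=0, level(B)=1, enqueue
    C->D: in-degree(D)=1, level(D)>=1
    C->E: in-degree(E)=3, level(E)>=1
  process B: level=1
    B->A: in-degree(A)=1, level(A)>=2
    B->D: in-degree(D)=0, level(D)=2, enqueue
    B->E: in-degree(E)=2, level(E)>=2
  process D: level=2
    D->A: in-degree(A)=0, level(A)=3, enqueue
    D->E: in-degree(E)=1, level(E)>=3
  process A: level=3
    A->E: in-degree(E)=0, level(E)=4, enqueue
  process E: level=4
All levels: A:3, B:1, C:0, D:2, E:4
level(B) = 1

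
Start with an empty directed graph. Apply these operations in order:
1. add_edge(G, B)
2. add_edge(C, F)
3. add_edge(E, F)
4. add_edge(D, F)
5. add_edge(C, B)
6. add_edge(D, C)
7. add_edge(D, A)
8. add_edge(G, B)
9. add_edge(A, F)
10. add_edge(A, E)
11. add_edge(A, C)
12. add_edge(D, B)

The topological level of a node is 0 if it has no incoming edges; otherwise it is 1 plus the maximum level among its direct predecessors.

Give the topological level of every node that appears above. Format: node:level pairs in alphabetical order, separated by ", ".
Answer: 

Op 1: add_edge(G, B). Edges now: 1
Op 2: add_edge(C, F). Edges now: 2
Op 3: add_edge(E, F). Edges now: 3
Op 4: add_edge(D, F). Edges now: 4
Op 5: add_edge(C, B). Edges now: 5
Op 6: add_edge(D, C). Edges now: 6
Op 7: add_edge(D, A). Edges now: 7
Op 8: add_edge(G, B) (duplicate, no change). Edges now: 7
Op 9: add_edge(A, F). Edges now: 8
Op 10: add_edge(A, E). Edges now: 9
Op 11: add_edge(A, C). Edges now: 10
Op 12: add_edge(D, B). Edges now: 11
Compute levels (Kahn BFS):
  sources (in-degree 0): D, G
  process D: level=0
    D->A: in-degree(A)=0, level(A)=1, enqueue
    D->B: in-degree(B)=2, level(B)>=1
    D->C: in-degree(C)=1, level(C)>=1
    D->F: in-degree(F)=3, level(F)>=1
  process G: level=0
    G->B: in-degree(B)=1, level(B)>=1
  process A: level=1
    A->C: in-degree(C)=0, level(C)=2, enqueue
    A->E: in-degree(E)=0, level(E)=2, enqueue
    A->F: in-degree(F)=2, level(F)>=2
  process C: level=2
    C->B: in-degree(B)=0, level(B)=3, enqueue
    C->F: in-degree(F)=1, level(F)>=3
  process E: level=2
    E->F: in-degree(F)=0, level(F)=3, enqueue
  process B: level=3
  process F: level=3
All levels: A:1, B:3, C:2, D:0, E:2, F:3, G:0

Answer: A:1, B:3, C:2, D:0, E:2, F:3, G:0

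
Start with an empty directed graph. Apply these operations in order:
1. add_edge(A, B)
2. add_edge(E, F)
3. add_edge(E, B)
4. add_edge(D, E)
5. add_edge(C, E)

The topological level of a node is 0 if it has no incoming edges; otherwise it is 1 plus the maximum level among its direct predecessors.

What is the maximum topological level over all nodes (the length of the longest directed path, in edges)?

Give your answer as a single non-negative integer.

Answer: 2

Derivation:
Op 1: add_edge(A, B). Edges now: 1
Op 2: add_edge(E, F). Edges now: 2
Op 3: add_edge(E, B). Edges now: 3
Op 4: add_edge(D, E). Edges now: 4
Op 5: add_edge(C, E). Edges now: 5
Compute levels (Kahn BFS):
  sources (in-degree 0): A, C, D
  process A: level=0
    A->B: in-degree(B)=1, level(B)>=1
  process C: level=0
    C->E: in-degree(E)=1, level(E)>=1
  process D: level=0
    D->E: in-degree(E)=0, level(E)=1, enqueue
  process E: level=1
    E->B: in-degree(B)=0, level(B)=2, enqueue
    E->F: in-degree(F)=0, level(F)=2, enqueue
  process B: level=2
  process F: level=2
All levels: A:0, B:2, C:0, D:0, E:1, F:2
max level = 2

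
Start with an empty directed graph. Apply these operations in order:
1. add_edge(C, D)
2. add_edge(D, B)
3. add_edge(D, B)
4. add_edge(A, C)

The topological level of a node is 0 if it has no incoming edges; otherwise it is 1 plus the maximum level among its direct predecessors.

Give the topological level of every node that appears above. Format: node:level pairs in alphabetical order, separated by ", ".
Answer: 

Op 1: add_edge(C, D). Edges now: 1
Op 2: add_edge(D, B). Edges now: 2
Op 3: add_edge(D, B) (duplicate, no change). Edges now: 2
Op 4: add_edge(A, C). Edges now: 3
Compute levels (Kahn BFS):
  sources (in-degree 0): A
  process A: level=0
    A->C: in-degree(C)=0, level(C)=1, enqueue
  process C: level=1
    C->D: in-degree(D)=0, level(D)=2, enqueue
  process D: level=2
    D->B: in-degree(B)=0, level(B)=3, enqueue
  process B: level=3
All levels: A:0, B:3, C:1, D:2

Answer: A:0, B:3, C:1, D:2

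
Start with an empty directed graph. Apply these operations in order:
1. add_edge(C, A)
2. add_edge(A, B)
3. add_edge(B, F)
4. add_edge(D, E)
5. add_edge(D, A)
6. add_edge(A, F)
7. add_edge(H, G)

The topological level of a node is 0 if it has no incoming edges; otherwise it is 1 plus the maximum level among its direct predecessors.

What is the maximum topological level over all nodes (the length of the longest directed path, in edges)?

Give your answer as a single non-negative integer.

Answer: 3

Derivation:
Op 1: add_edge(C, A). Edges now: 1
Op 2: add_edge(A, B). Edges now: 2
Op 3: add_edge(B, F). Edges now: 3
Op 4: add_edge(D, E). Edges now: 4
Op 5: add_edge(D, A). Edges now: 5
Op 6: add_edge(A, F). Edges now: 6
Op 7: add_edge(H, G). Edges now: 7
Compute levels (Kahn BFS):
  sources (in-degree 0): C, D, H
  process C: level=0
    C->A: in-degree(A)=1, level(A)>=1
  process D: level=0
    D->A: in-degree(A)=0, level(A)=1, enqueue
    D->E: in-degree(E)=0, level(E)=1, enqueue
  process H: level=0
    H->G: in-degree(G)=0, level(G)=1, enqueue
  process A: level=1
    A->B: in-degree(B)=0, level(B)=2, enqueue
    A->F: in-degree(F)=1, level(F)>=2
  process E: level=1
  process G: level=1
  process B: level=2
    B->F: in-degree(F)=0, level(F)=3, enqueue
  process F: level=3
All levels: A:1, B:2, C:0, D:0, E:1, F:3, G:1, H:0
max level = 3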